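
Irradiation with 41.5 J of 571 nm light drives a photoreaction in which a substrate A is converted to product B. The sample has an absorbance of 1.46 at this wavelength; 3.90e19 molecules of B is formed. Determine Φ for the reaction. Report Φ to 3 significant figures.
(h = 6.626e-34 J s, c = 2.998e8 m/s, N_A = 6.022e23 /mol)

Φ = 0.339

Product: 3.90e19 / 6.022e23 = 6.476e-5 mol.
Photon energy at 571 nm: hc/λ = (6.626e-34)(2.998e8)/(571e-9) = 3.479e-19 J.
Photons incident: 41.5 / 3.479e-19 = 1.193e20, i.e. 1.193e20/6.022e23 = 1.981e-4 mol.
Fraction absorbed: 1 − 10^(−1.46) = 0.9653.
Photons absorbed: 0.9653 × 1.981e-4 = 1.912e-4 mol.
Φ = 6.476e-5 mol / 1.912e-4 mol photons = 0.339.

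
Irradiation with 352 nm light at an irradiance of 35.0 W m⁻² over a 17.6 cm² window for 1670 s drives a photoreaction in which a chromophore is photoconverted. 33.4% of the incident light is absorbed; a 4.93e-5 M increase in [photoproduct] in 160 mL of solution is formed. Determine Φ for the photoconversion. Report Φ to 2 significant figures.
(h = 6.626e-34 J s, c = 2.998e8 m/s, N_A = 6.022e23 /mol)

Product: (4.93e-5 M)(0.16 L) = 7.888e-6 mol.
Photon energy at 352 nm: hc/λ = (6.626e-34)(2.998e8)/(352e-9) = 5.643e-19 J.
Energy delivered: (35.0 W m⁻²)(17.6e-4 m²)(1670 s) = 102.9 J.
Photons incident: 102.9 / 5.643e-19 = 1.823e20, i.e. 1.823e20/6.022e23 = 3.027e-4 mol.
Photons absorbed: 0.334 × 3.027e-4 = 1.011e-4 mol.
Φ = 7.888e-6 mol / 1.011e-4 mol photons = 0.078.

Φ = 0.078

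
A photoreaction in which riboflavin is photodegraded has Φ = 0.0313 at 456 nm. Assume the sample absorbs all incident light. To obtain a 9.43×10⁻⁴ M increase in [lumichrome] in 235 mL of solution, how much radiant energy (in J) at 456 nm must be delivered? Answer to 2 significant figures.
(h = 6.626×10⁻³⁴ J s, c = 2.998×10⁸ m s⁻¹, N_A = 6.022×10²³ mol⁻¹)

Product: (9.43×10⁻⁴ M)(0.235 L) = 2.216×10⁻⁴ mol.
Photons that must be absorbed: 2.216×10⁻⁴ / 0.0313 = 0.007080 mol.
Photon energy: hc/λ = 4.356×10⁻¹⁹ J; per mole, 2.623×10⁵ J mol⁻¹.
Energy required: 0.007080 × 2.623×10⁵ = 1900 J.

1900 J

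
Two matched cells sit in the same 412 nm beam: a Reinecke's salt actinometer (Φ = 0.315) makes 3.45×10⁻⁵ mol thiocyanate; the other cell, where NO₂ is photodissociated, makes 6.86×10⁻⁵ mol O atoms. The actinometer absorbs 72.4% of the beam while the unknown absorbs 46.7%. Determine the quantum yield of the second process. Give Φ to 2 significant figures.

Photons absorbed by the actinometer: 3.45×10⁻⁵ / 0.315 = 1.095×10⁻⁴ mol.
Incident flux: 1.095×10⁻⁴ / 0.724 = 1.512×10⁻⁴ einstein.
Absorbed by unknown: 0.467 × 1.512×10⁻⁴ = 7.061×10⁻⁵ mol.
Φ(unknown) = 6.86×10⁻⁵ / 7.061×10⁻⁵ = 0.97.

Φ = 0.97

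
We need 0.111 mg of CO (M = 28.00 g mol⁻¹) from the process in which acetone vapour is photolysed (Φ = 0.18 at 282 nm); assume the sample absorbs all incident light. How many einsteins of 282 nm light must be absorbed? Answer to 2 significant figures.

2.2×10⁻⁵ einstein

Product: 0.111 mg / 28.00 g mol⁻¹ = 3.964×10⁻⁶ mol.
Photons that must be absorbed: 3.964×10⁻⁶ / 0.18 = 2.202×10⁻⁵ mol.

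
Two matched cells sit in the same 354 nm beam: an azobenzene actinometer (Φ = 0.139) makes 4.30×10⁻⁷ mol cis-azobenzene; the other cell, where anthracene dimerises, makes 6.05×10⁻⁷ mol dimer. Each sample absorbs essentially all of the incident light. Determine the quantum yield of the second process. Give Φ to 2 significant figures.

Φ = 0.20

Photons absorbed by the actinometer: 4.30×10⁻⁷ / 0.139 = 3.094×10⁻⁶ mol.
Φ(unknown) = 6.05×10⁻⁷ / 3.094×10⁻⁶ = 0.20.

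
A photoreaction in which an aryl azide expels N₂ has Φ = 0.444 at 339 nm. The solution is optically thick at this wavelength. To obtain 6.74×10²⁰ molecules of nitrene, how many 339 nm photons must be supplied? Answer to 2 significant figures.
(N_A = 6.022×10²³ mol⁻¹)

1.5×10²¹ photons

Product: 6.74×10²⁰ / 6.022×10²³ = 0.001119 mol.
Photons that must be absorbed: 0.001119 / 0.444 = 0.002520 mol.
Photon count: 0.002520 × 6.022×10²³ = 1.5×10²¹.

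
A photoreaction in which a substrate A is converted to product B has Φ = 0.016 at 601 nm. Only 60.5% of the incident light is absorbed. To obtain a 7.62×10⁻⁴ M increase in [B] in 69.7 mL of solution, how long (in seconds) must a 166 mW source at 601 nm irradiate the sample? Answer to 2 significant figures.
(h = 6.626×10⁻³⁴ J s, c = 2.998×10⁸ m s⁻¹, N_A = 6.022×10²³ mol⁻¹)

Product: (7.62×10⁻⁴ M)(0.0697 L) = 5.311×10⁻⁵ mol.
Photons that must be absorbed: 5.311×10⁻⁵ / 0.016 = 0.003319 mol.
Incident photons needed: 0.003319 / 0.605 = 0.005486 mol.
Photon energy: hc/λ = 3.305×10⁻¹⁹ J; per mole, 1.990×10⁵ J mol⁻¹.
Energy required: 0.005486 × 1.990×10⁵ = 1092 J.
Time: 1092 J / 0.166 W = 6600 s.

t ≈ 6600 s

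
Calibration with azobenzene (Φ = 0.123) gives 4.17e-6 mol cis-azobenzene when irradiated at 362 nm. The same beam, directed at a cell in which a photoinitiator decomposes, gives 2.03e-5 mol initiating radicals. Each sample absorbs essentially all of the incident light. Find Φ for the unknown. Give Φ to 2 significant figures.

Φ = 0.60

Photons absorbed by the actinometer: 4.17e-6 / 0.123 = 3.390e-5 mol.
Φ(unknown) = 2.03e-5 / 3.390e-5 = 0.60.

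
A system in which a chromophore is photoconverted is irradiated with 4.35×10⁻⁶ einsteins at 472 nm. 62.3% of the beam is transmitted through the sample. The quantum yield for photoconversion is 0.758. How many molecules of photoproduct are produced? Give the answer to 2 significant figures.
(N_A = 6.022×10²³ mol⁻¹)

7.5×10¹⁷ molecules

Fraction absorbed: 1 − 62.3/100 = 0.3770.
Photons absorbed: 0.3770 × 4.35×10⁻⁶ = 1.640×10⁻⁶ mol.
Product: Φ × n_abs = 0.758 × 1.640×10⁻⁶ = 1.243×10⁻⁶ mol.
As a count: 1.243×10⁻⁶ × 6.022×10²³ = 7.5×10¹⁷.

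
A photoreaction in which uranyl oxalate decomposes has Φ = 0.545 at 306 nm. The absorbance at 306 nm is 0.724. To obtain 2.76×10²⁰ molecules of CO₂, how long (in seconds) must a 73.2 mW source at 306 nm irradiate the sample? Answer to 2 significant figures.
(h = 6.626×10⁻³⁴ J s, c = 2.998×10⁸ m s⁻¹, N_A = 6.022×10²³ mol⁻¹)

t ≈ 5500 s

Product: 2.76×10²⁰ / 6.022×10²³ = 4.583×10⁻⁴ mol.
Photons that must be absorbed: 4.583×10⁻⁴ / 0.545 = 8.409×10⁻⁴ mol.
Fraction absorbed: 1 − 10^(−0.724) = 0.8112.
Incident photons needed: 8.409×10⁻⁴ / 0.8112 = 0.001037 mol.
Photon energy: hc/λ = 6.492×10⁻¹⁹ J; per mole, 3.909×10⁵ J mol⁻¹.
Energy required: 0.001037 × 3.909×10⁵ = 405.4 J.
Time: 405.4 J / 0.0732 W = 5500 s.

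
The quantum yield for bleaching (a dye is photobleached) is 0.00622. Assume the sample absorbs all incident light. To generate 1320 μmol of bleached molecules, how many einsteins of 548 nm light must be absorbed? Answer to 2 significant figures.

Product: 1320 μmol = 0.00132 mol.
Photons that must be absorbed: 0.00132 / 0.00622 = 0.2122 mol.

0.21 einstein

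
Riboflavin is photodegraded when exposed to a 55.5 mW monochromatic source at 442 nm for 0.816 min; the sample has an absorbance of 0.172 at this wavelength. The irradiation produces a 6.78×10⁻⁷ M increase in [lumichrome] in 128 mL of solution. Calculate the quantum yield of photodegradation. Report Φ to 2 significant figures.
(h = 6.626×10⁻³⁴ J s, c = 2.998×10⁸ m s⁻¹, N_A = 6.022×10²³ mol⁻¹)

Product: (6.78×10⁻⁷ M)(0.128 L) = 8.678×10⁻⁸ mol.
Photon energy at 442 nm: hc/λ = (6.626×10⁻³⁴)(2.998×10⁸)/(442×10⁻⁹) = 4.494×10⁻¹⁹ J.
Energy delivered: (55.5 mW)(48.96 s) = 2.717 J.
Photons incident: 2.717 / 4.494×10⁻¹⁹ = 6.046×10¹⁸, i.e. 6.046×10¹⁸/6.022×10²³ = 1.004×10⁻⁵ mol.
Fraction absorbed: 1 − 10^(−0.172) = 0.3270.
Photons absorbed: 0.3270 × 1.004×10⁻⁵ = 3.283×10⁻⁶ mol.
Φ = 8.678×10⁻⁸ mol / 3.283×10⁻⁶ mol photons = 0.026.

Φ = 0.026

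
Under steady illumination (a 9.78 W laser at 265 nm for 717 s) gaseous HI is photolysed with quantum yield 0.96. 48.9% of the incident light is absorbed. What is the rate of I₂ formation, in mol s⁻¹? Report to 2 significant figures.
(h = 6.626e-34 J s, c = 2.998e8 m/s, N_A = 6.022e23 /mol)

1.0e-5 mol s⁻¹

Photon energy at 265 nm: hc/λ = (6.626e-34)(2.998e8)/(265e-9) = 7.496e-19 J.
Energy delivered: (9.78 W)(717 s) = 7012 J.
Photons incident: 7012 / 7.496e-19 = 9.354e21, i.e. 9.354e21/6.022e23 = 0.01553 mol.
Photons absorbed: 0.489 × 0.01553 = 0.007594 mol.
Product formed: 0.96 × 0.007594 = 0.007290 mol.
Rate: 0.007290 / 717 s = 1.0e-5 mol s⁻¹.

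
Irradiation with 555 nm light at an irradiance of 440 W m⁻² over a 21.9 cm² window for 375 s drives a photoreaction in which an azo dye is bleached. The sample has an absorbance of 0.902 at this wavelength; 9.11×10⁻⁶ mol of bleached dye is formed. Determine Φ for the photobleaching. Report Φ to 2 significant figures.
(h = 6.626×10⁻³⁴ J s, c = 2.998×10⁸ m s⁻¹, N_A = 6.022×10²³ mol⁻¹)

Φ = 0.0062

Photon energy at 555 nm: hc/λ = (6.626×10⁻³⁴)(2.998×10⁸)/(555×10⁻⁹) = 3.579×10⁻¹⁹ J.
Energy delivered: (440 W m⁻²)(21.9×10⁻⁴ m²)(375 s) = 361.4 J.
Photons incident: 361.4 / 3.579×10⁻¹⁹ = 1.010×10²¹, i.e. 1.010×10²¹/6.022×10²³ = 0.001677 mol.
Fraction absorbed: 1 − 10^(−0.902) = 0.8747.
Photons absorbed: 0.8747 × 0.001677 = 0.001467 mol.
Φ = 9.11×10⁻⁶ mol / 0.001467 mol photons = 0.0062.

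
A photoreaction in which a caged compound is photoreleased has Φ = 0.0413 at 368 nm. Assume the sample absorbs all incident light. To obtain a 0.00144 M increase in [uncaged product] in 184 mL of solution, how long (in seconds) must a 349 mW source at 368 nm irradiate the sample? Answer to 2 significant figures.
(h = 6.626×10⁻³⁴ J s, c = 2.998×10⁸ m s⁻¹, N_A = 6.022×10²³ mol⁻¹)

t ≈ 6000 s

Product: (0.00144 M)(0.184 L) = 2.650×10⁻⁴ mol.
Photons that must be absorbed: 2.650×10⁻⁴ / 0.0413 = 0.006416 mol.
Photon energy: hc/λ = 5.398×10⁻¹⁹ J; per mole, 3.251×10⁵ J mol⁻¹.
Energy required: 0.006416 × 3.251×10⁵ = 2086 J.
Time: 2086 J / 0.349 W = 6000 s.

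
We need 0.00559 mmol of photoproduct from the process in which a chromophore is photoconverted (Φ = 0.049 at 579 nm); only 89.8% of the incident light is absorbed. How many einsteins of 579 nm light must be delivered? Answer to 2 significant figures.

Product: 0.00559 mmol = 5.59×10⁻⁶ mol.
Photons that must be absorbed: 5.59×10⁻⁶ / 0.049 = 1.141×10⁻⁴ mol.
Incident photons needed: 1.141×10⁻⁴ / 0.898 = 1.271×10⁻⁴ mol.

1.3×10⁻⁴ einstein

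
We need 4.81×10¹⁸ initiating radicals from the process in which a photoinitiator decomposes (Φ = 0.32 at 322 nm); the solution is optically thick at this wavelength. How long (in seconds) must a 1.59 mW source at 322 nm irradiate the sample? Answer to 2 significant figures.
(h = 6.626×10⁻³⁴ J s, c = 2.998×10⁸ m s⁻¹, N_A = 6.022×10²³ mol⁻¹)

t ≈ 5800 s

Product: 4.81×10¹⁸ / 6.022×10²³ = 7.987×10⁻⁶ mol.
Photons that must be absorbed: 7.987×10⁻⁶ / 0.32 = 2.496×10⁻⁵ mol.
Photon energy: hc/λ = 6.169×10⁻¹⁹ J; per mole, 3.715×10⁵ J mol⁻¹.
Energy required: 2.496×10⁻⁵ × 3.715×10⁵ = 9.273 J.
Time: 9.273 J / 0.00159 W = 5800 s.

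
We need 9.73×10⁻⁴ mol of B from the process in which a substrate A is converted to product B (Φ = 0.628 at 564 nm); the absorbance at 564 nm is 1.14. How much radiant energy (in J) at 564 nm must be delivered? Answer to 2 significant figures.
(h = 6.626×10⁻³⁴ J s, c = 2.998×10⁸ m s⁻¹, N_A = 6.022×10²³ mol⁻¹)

Photons that must be absorbed: 9.73×10⁻⁴ / 0.628 = 0.001549 mol.
Fraction absorbed: 1 − 10^(−1.14) = 0.9276.
Incident photons needed: 0.001549 / 0.9276 = 0.001670 mol.
Photon energy: hc/λ = 3.522×10⁻¹⁹ J; per mole, 2.121×10⁵ J mol⁻¹.
Energy required: 0.001670 × 2.121×10⁵ = 350 J.

350 J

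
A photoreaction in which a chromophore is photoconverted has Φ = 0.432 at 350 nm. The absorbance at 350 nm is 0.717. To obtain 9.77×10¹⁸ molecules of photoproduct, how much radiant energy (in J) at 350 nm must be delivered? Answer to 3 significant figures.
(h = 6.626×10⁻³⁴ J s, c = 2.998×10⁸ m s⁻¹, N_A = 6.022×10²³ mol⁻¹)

15.9 J

Product: 9.77×10¹⁸ / 6.022×10²³ = 1.622×10⁻⁵ mol.
Photons that must be absorbed: 1.622×10⁻⁵ / 0.432 = 3.755×10⁻⁵ mol.
Fraction absorbed: 1 − 10^(−0.717) = 0.8081.
Incident photons needed: 3.755×10⁻⁵ / 0.8081 = 4.647×10⁻⁵ mol.
Photon energy: hc/λ = 5.676×10⁻¹⁹ J; per mole, 3.418×10⁵ J mol⁻¹.
Energy required: 4.647×10⁻⁵ × 3.418×10⁵ = 15.9 J.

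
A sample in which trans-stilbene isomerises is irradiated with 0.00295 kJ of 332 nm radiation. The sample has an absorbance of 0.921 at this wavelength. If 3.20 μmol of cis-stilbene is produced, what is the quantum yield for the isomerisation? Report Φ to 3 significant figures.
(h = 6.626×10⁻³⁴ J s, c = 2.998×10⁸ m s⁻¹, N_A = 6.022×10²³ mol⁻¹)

Product: 3.20 μmol = 3.20×10⁻⁶ mol.
Photon energy at 332 nm: hc/λ = (6.626×10⁻³⁴)(2.998×10⁸)/(332×10⁻⁹) = 5.983×10⁻¹⁹ J.
Incident energy: 0.00295 kJ = 2.95 J.
Photons incident: 2.95 / 5.983×10⁻¹⁹ = 4.931×10¹⁸, i.e. 4.931×10¹⁸/6.022×10²³ = 8.188×10⁻⁶ mol.
Fraction absorbed: 1 − 10^(−0.921) = 0.8801.
Photons absorbed: 0.8801 × 8.188×10⁻⁶ = 7.206×10⁻⁶ mol.
Φ = 3.20×10⁻⁶ mol / 7.206×10⁻⁶ mol photons = 0.444.

Φ = 0.444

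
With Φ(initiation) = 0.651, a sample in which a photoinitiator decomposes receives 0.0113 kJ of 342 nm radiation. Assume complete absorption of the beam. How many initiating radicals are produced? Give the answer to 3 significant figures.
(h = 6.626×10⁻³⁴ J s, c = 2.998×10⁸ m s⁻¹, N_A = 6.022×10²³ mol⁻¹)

1.27×10¹⁹ initiating radicals

Photon energy at 342 nm: hc/λ = (6.626×10⁻³⁴)(2.998×10⁸)/(342×10⁻⁹) = 5.808×10⁻¹⁹ J.
Incident energy: 0.0113 kJ = 11.3 J.
Photons incident: 11.3 / 5.808×10⁻¹⁹ = 1.946×10¹⁹, i.e. 1.946×10¹⁹/6.022×10²³ = 3.231×10⁻⁵ mol.
Product: Φ × n_abs = 0.651 × 3.231×10⁻⁵ = 2.103×10⁻⁵ mol.
As a count: 2.103×10⁻⁵ × 6.022×10²³ = 1.27×10¹⁹.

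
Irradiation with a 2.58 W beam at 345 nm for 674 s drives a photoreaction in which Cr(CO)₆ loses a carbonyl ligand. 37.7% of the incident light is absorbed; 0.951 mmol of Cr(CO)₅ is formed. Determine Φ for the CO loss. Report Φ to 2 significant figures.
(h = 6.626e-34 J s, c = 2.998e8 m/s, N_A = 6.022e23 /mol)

Φ = 0.50

Product: 0.951 mmol = 9.51e-4 mol.
Photon energy at 345 nm: hc/λ = (6.626e-34)(2.998e8)/(345e-9) = 5.758e-19 J.
Energy delivered: (2.58 W)(674 s) = 1739 J.
Photons incident: 1739 / 5.758e-19 = 3.020e21, i.e. 3.020e21/6.022e23 = 0.005015 mol.
Photons absorbed: 0.377 × 0.005015 = 0.001891 mol.
Φ = 9.51e-4 mol / 0.001891 mol photons = 0.50.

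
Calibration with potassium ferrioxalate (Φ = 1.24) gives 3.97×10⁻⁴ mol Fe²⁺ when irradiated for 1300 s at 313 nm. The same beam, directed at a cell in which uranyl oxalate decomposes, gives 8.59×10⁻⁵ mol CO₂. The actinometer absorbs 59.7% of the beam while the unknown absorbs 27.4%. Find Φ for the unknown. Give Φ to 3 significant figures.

Photons absorbed by the actinometer: 3.97×10⁻⁴ / 1.24 = 3.202×10⁻⁴ mol.
Incident flux: 3.202×10⁻⁴ / 0.597 = 5.363×10⁻⁴ einstein.
Absorbed by unknown: 0.274 × 5.363×10⁻⁴ = 1.469×10⁻⁴ mol.
Φ(unknown) = 8.59×10⁻⁵ / 1.469×10⁻⁴ = 0.585.

Φ = 0.585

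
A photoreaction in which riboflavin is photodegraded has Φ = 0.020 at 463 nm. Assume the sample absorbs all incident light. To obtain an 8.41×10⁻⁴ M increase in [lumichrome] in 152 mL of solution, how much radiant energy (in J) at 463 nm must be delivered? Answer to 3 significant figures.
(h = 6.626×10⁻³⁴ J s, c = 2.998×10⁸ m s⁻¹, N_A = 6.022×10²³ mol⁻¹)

Product: (8.41×10⁻⁴ M)(0.152 L) = 1.278×10⁻⁴ mol.
Photons that must be absorbed: 1.278×10⁻⁴ / 0.020 = 0.006390 mol.
Photon energy: hc/λ = 4.290×10⁻¹⁹ J; per mole, 2.583×10⁵ J mol⁻¹.
Energy required: 0.006390 × 2.583×10⁵ = 1650 J.

1650 J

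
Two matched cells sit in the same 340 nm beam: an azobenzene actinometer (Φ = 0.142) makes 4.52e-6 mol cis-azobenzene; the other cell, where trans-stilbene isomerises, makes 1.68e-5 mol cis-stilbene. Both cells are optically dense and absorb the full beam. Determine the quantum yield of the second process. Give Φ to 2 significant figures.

Φ = 0.53

Photons absorbed by the actinometer: 4.52e-6 / 0.142 = 3.183e-5 mol.
Φ(unknown) = 1.68e-5 / 3.183e-5 = 0.53.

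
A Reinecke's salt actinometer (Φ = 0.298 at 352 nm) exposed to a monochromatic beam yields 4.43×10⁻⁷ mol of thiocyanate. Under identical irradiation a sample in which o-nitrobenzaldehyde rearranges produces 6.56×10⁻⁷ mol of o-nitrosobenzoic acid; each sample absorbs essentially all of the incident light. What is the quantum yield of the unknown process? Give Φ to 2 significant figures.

Φ = 0.44

Photons absorbed by the actinometer: 4.43×10⁻⁷ / 0.298 = 1.487×10⁻⁶ mol.
Φ(unknown) = 6.56×10⁻⁷ / 1.487×10⁻⁶ = 0.44.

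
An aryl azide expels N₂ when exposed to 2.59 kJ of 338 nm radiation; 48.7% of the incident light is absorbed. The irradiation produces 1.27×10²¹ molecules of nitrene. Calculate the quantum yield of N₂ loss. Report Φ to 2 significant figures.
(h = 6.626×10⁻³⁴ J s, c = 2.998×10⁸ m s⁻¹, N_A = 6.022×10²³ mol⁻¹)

Φ = 0.59

Product: 1.27×10²¹ / 6.022×10²³ = 0.002109 mol.
Photon energy at 338 nm: hc/λ = (6.626×10⁻³⁴)(2.998×10⁸)/(338×10⁻⁹) = 5.877×10⁻¹⁹ J.
Incident energy: 2.59 kJ = 2590 J.
Photons incident: 2590 / 5.877×10⁻¹⁹ = 4.407×10²¹, i.e. 4.407×10²¹/6.022×10²³ = 0.007318 mol.
Photons absorbed: 0.487 × 0.007318 = 0.003564 mol.
Φ = 0.002109 mol / 0.003564 mol photons = 0.59.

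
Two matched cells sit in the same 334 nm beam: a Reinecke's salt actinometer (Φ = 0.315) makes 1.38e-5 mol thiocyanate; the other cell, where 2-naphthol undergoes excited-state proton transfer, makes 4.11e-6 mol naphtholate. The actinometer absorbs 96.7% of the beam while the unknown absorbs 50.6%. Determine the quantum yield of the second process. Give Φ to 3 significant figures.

Photons absorbed by the actinometer: 1.38e-5 / 0.315 = 4.381e-5 mol.
Incident flux: 4.381e-5 / 0.967 = 4.531e-5 einstein.
Absorbed by unknown: 0.506 × 4.531e-5 = 2.293e-5 mol.
Φ(unknown) = 4.11e-6 / 2.293e-5 = 0.179.

Φ = 0.179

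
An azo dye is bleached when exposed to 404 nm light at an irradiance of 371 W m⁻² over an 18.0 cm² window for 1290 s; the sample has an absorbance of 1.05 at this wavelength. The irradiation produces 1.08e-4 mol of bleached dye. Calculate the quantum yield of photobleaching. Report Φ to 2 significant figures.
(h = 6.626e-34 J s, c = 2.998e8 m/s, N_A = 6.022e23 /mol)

Photon energy at 404 nm: hc/λ = (6.626e-34)(2.998e8)/(404e-9) = 4.917e-19 J.
Energy delivered: (371 W m⁻²)(18.0e-4 m²)(1290 s) = 861.5 J.
Photons incident: 861.5 / 4.917e-19 = 1.752e21, i.e. 1.752e21/6.022e23 = 0.002909 mol.
Fraction absorbed: 1 − 10^(−1.05) = 0.9109.
Photons absorbed: 0.9109 × 0.002909 = 0.002650 mol.
Φ = 1.08e-4 mol / 0.002650 mol photons = 0.041.

Φ = 0.041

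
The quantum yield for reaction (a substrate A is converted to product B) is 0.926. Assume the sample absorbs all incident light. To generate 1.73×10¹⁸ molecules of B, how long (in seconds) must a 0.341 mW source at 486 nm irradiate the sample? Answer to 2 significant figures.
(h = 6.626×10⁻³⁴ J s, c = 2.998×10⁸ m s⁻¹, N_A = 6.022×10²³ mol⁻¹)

t ≈ 2200 s

Product: 1.73×10¹⁸ / 6.022×10²³ = 2.873×10⁻⁶ mol.
Photons that must be absorbed: 2.873×10⁻⁶ / 0.926 = 3.103×10⁻⁶ mol.
Photon energy: hc/λ = 4.087×10⁻¹⁹ J; per mole, 2.461×10⁵ J mol⁻¹.
Energy required: 3.103×10⁻⁶ × 2.461×10⁵ = 0.7636 J.
Time: 0.7636 J / 0.000341 W = 2200 s.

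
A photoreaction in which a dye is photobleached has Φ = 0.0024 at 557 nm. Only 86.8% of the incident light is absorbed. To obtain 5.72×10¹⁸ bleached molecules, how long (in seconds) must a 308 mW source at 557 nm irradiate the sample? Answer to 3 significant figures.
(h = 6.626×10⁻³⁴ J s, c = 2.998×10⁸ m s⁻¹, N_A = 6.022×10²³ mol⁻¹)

t ≈ 3180 s

Product: 5.72×10¹⁸ / 6.022×10²³ = 9.499×10⁻⁶ mol.
Photons that must be absorbed: 9.499×10⁻⁶ / 0.0024 = 0.003958 mol.
Incident photons needed: 0.003958 / 0.868 = 0.004560 mol.
Photon energy: hc/λ = 3.566×10⁻¹⁹ J; per mole, 2.147×10⁵ J mol⁻¹.
Energy required: 0.004560 × 2.147×10⁵ = 979.0 J.
Time: 979.0 J / 0.308 W = 3180 s.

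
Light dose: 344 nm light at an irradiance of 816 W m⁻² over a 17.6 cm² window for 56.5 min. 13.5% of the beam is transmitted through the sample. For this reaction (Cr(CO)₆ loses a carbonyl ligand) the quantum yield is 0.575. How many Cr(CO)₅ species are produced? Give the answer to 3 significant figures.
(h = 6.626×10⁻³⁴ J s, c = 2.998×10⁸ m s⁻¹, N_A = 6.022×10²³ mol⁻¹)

4.19×10²¹ species

Photon energy at 344 nm: hc/λ = (6.626×10⁻³⁴)(2.998×10⁸)/(344×10⁻⁹) = 5.775×10⁻¹⁹ J.
Energy delivered: (816 W m⁻²)(17.6×10⁻⁴ m²)(3390 s) = 4869 J.
Photons incident: 4869 / 5.775×10⁻¹⁹ = 8.431×10²¹, i.e. 8.431×10²¹/6.022×10²³ = 0.01400 mol.
Fraction absorbed: 1 − 13.5/100 = 0.8650.
Photons absorbed: 0.8650 × 0.01400 = 0.01211 mol.
Product: Φ × n_abs = 0.575 × 0.01211 = 0.006963 mol.
As a count: 0.006963 × 6.022×10²³ = 4.19×10²¹.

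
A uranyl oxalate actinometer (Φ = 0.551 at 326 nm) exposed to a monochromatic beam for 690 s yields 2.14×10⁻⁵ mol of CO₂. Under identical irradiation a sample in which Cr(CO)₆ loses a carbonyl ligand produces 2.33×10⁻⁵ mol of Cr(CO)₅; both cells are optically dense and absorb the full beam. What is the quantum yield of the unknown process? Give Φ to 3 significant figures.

Φ = 0.600

Photons absorbed by the actinometer: 2.14×10⁻⁵ / 0.551 = 3.884×10⁻⁵ mol.
Φ(unknown) = 2.33×10⁻⁵ / 3.884×10⁻⁵ = 0.600.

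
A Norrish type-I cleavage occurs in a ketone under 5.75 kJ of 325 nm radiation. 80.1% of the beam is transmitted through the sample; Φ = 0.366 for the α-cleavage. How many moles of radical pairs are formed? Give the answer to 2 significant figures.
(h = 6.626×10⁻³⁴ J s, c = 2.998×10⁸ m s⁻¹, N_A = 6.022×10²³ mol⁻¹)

Photon energy at 325 nm: hc/λ = (6.626×10⁻³⁴)(2.998×10⁸)/(325×10⁻⁹) = 6.112×10⁻¹⁹ J.
Incident energy: 5.75 kJ = 5750 J.
Photons incident: 5750 / 6.112×10⁻¹⁹ = 9.408×10²¹, i.e. 9.408×10²¹/6.022×10²³ = 0.01562 mol.
Fraction absorbed: 1 − 80.1/100 = 0.1990.
Photons absorbed: 0.1990 × 0.01562 = 0.003108 mol.
Product: Φ × n_abs = 0.366 × 0.003108 = 0.001138 mol.

0.0011 mol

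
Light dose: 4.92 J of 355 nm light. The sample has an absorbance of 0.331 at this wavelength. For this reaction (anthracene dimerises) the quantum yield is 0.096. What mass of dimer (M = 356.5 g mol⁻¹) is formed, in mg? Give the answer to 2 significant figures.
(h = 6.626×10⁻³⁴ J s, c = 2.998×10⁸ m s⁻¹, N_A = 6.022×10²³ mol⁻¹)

0.27 mg

Photon energy at 355 nm: hc/λ = (6.626×10⁻³⁴)(2.998×10⁸)/(355×10⁻⁹) = 5.596×10⁻¹⁹ J.
Photons incident: 4.92 / 5.596×10⁻¹⁹ = 8.792×10¹⁸, i.e. 8.792×10¹⁸/6.022×10²³ = 1.460×10⁻⁵ mol.
Fraction absorbed: 1 − 10^(−0.331) = 0.5333.
Photons absorbed: 0.5333 × 1.460×10⁻⁵ = 7.786×10⁻⁶ mol.
Product: Φ × n_abs = 0.096 × 7.786×10⁻⁶ = 7.475×10⁻⁷ mol.
Mass: 7.475×10⁻⁷ × 356.5 = 2.665×10⁻⁴ g = 0.27 mg.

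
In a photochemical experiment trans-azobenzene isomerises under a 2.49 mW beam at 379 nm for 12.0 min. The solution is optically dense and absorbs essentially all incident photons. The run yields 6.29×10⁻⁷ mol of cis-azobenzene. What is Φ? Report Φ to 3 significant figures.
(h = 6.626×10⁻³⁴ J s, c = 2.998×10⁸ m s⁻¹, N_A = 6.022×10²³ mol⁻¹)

Photon energy at 379 nm: hc/λ = (6.626×10⁻³⁴)(2.998×10⁸)/(379×10⁻⁹) = 5.241×10⁻¹⁹ J.
Energy delivered: (2.49 mW)(720 s) = 1.793 J.
Photons incident: 1.793 / 5.241×10⁻¹⁹ = 3.421×10¹⁸, i.e. 3.421×10¹⁸/6.022×10²³ = 5.681×10⁻⁶ mol.
Φ = 6.29×10⁻⁷ mol / 5.681×10⁻⁶ mol photons = 0.111.

Φ = 0.111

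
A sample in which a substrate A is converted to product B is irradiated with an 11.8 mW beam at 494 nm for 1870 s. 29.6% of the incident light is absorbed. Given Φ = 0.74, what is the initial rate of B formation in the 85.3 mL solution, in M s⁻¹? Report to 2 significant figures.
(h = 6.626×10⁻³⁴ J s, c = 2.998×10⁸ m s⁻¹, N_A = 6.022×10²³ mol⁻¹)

1.3×10⁻⁷ M s⁻¹

Photon energy at 494 nm: hc/λ = (6.626×10⁻³⁴)(2.998×10⁸)/(494×10⁻⁹) = 4.021×10⁻¹⁹ J.
Energy delivered: (11.8 mW)(1870 s) = 22.07 J.
Photons incident: 22.07 / 4.021×10⁻¹⁹ = 5.489×10¹⁹, i.e. 5.489×10¹⁹/6.022×10²³ = 9.115×10⁻⁵ mol.
Photons absorbed: 0.296 × 9.115×10⁻⁵ = 2.698×10⁻⁵ mol.
Product formed: 0.74 × 2.698×10⁻⁵ = 1.997×10⁻⁵ mol.
Rate: 1.997×10⁻⁵ mol / (1870 s × 0.0853 L) = 1.3×10⁻⁷ M s⁻¹.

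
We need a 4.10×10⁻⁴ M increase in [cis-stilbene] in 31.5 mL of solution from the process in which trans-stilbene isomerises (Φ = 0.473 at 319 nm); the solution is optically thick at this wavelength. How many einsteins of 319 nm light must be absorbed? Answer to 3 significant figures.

2.73×10⁻⁵ einstein

Product: (4.10×10⁻⁴ M)(0.0315 L) = 1.292×10⁻⁵ mol.
Photons that must be absorbed: 1.292×10⁻⁵ / 0.473 = 2.732×10⁻⁵ mol.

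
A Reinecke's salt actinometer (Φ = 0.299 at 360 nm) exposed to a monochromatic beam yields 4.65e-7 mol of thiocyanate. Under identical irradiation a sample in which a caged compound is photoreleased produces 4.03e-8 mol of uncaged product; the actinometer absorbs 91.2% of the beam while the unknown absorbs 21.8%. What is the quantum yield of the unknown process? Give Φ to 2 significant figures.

Photons absorbed by the actinometer: 4.65e-7 / 0.299 = 1.555e-6 mol.
Incident flux: 1.555e-6 / 0.912 = 1.705e-6 einstein.
Absorbed by unknown: 0.218 × 1.705e-6 = 3.717e-7 mol.
Φ(unknown) = 4.03e-8 / 3.717e-7 = 0.11.

Φ = 0.11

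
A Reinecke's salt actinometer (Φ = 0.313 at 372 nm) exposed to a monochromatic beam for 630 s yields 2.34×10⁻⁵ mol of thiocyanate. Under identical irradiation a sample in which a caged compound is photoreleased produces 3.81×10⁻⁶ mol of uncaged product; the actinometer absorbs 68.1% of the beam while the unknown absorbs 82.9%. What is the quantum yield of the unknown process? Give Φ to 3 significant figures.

Photons absorbed by the actinometer: 2.34×10⁻⁵ / 0.313 = 7.476×10⁻⁵ mol.
Incident flux: 7.476×10⁻⁵ / 0.681 = 1.098×10⁻⁴ einstein.
Absorbed by unknown: 0.829 × 1.098×10⁻⁴ = 9.102×10⁻⁵ mol.
Φ(unknown) = 3.81×10⁻⁶ / 9.102×10⁻⁵ = 0.0419.

Φ = 0.0419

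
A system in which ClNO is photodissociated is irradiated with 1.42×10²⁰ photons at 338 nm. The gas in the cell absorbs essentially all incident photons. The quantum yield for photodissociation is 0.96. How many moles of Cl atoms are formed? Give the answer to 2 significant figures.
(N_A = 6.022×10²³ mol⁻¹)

2.3×10⁻⁴ mol

Moles of photons: 1.42×10²⁰ / 6.022×10²³ = 2.358×10⁻⁴ mol.
Product: Φ × n_abs = 0.96 × 2.358×10⁻⁴ = 2.264×10⁻⁴ mol.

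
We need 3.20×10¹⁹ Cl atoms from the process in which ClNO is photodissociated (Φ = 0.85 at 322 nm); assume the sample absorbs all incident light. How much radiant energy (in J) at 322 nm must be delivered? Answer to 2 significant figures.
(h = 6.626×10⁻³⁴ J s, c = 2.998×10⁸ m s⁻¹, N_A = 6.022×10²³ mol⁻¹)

23 J

Product: 3.20×10¹⁹ / 6.022×10²³ = 5.314×10⁻⁵ mol.
Photons that must be absorbed: 5.314×10⁻⁵ / 0.85 = 6.252×10⁻⁵ mol.
Photon energy: hc/λ = 6.169×10⁻¹⁹ J; per mole, 3.715×10⁵ J mol⁻¹.
Energy required: 6.252×10⁻⁵ × 3.715×10⁵ = 23 J.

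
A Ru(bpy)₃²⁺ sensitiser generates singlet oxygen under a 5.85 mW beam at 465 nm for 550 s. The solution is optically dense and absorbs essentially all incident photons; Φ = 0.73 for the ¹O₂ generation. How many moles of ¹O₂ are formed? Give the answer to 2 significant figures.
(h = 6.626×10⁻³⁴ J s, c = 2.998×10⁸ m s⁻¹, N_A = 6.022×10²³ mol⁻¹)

Photon energy at 465 nm: hc/λ = (6.626×10⁻³⁴)(2.998×10⁸)/(465×10⁻⁹) = 4.272×10⁻¹⁹ J.
Energy delivered: (5.85 mW)(550 s) = 3.218 J.
Photons incident: 3.218 / 4.272×10⁻¹⁹ = 7.533×10¹⁸, i.e. 7.533×10¹⁸/6.022×10²³ = 1.251×10⁻⁵ mol.
Product: Φ × n_abs = 0.73 × 1.251×10⁻⁵ = 9.132×10⁻⁶ mol.

9.1×10⁻⁶ mol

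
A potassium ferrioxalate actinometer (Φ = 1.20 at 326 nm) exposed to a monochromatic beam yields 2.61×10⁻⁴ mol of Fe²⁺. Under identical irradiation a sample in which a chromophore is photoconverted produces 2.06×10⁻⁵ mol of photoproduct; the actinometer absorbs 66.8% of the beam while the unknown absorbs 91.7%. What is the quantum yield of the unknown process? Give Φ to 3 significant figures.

Φ = 0.0690

Photons absorbed by the actinometer: 2.61×10⁻⁴ / 1.20 = 2.175×10⁻⁴ mol.
Incident flux: 2.175×10⁻⁴ / 0.668 = 3.256×10⁻⁴ einstein.
Absorbed by unknown: 0.917 × 3.256×10⁻⁴ = 2.986×10⁻⁴ mol.
Φ(unknown) = 2.06×10⁻⁵ / 2.986×10⁻⁴ = 0.0690.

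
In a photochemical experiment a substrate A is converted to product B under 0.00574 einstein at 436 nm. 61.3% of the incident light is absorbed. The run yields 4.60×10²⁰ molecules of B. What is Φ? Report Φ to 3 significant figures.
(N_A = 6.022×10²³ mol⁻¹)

Product: 4.60×10²⁰ / 6.022×10²³ = 7.639×10⁻⁴ mol.
Photons absorbed: 0.613 × 0.00574 = 0.003519 mol.
Φ = 7.639×10⁻⁴ mol / 0.003519 mol photons = 0.217.

Φ = 0.217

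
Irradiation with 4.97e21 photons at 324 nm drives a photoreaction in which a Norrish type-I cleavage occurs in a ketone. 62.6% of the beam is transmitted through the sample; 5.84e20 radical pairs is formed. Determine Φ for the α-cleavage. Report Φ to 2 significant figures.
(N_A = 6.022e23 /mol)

Product: 5.84e20 / 6.022e23 = 9.698e-4 mol.
Moles of photons: 4.97e21 / 6.022e23 = 0.008253 mol.
Fraction absorbed: 1 − 62.6/100 = 0.3740.
Photons absorbed: 0.3740 × 0.008253 = 0.003087 mol.
Φ = 9.698e-4 mol / 0.003087 mol photons = 0.31.

Φ = 0.31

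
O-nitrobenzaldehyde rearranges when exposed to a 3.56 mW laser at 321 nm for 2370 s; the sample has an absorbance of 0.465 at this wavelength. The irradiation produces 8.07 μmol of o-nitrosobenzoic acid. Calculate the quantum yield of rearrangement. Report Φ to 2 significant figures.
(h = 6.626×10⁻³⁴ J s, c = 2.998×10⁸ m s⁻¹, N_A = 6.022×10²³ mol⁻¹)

Product: 8.07 μmol = 8.07×10⁻⁶ mol.
Photon energy at 321 nm: hc/λ = (6.626×10⁻³⁴)(2.998×10⁸)/(321×10⁻⁹) = 6.188×10⁻¹⁹ J.
Energy delivered: (3.56 mW)(2370 s) = 8.437 J.
Photons incident: 8.437 / 6.188×10⁻¹⁹ = 1.363×10¹⁹, i.e. 1.363×10¹⁹/6.022×10²³ = 2.263×10⁻⁵ mol.
Fraction absorbed: 1 − 10^(−0.465) = 0.6572.
Photons absorbed: 0.6572 × 2.263×10⁻⁵ = 1.487×10⁻⁵ mol.
Φ = 8.07×10⁻⁶ mol / 1.487×10⁻⁵ mol photons = 0.54.

Φ = 0.54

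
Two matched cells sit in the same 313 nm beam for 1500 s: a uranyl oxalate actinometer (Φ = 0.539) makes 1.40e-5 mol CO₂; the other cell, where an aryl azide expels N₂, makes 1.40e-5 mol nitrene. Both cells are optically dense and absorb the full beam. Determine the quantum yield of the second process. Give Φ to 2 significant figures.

Photons absorbed by the actinometer: 1.40e-5 / 0.539 = 2.597e-5 mol.
Φ(unknown) = 1.40e-5 / 2.597e-5 = 0.54.

Φ = 0.54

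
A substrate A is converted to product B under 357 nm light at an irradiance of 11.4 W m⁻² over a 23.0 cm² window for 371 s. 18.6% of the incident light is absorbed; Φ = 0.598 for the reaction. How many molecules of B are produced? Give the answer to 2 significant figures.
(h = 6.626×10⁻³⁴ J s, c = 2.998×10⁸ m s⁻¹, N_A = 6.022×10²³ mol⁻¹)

Photon energy at 357 nm: hc/λ = (6.626×10⁻³⁴)(2.998×10⁸)/(357×10⁻⁹) = 5.564×10⁻¹⁹ J.
Energy delivered: (11.4 W m⁻²)(23.0×10⁻⁴ m²)(371 s) = 9.728 J.
Photons incident: 9.728 / 5.564×10⁻¹⁹ = 1.748×10¹⁹, i.e. 1.748×10¹⁹/6.022×10²³ = 2.903×10⁻⁵ mol.
Photons absorbed: 0.186 × 2.903×10⁻⁵ = 5.400×10⁻⁶ mol.
Product: Φ × n_abs = 0.598 × 5.400×10⁻⁶ = 3.229×10⁻⁶ mol.
As a count: 3.229×10⁻⁶ × 6.022×10²³ = 1.9×10¹⁸.

1.9×10¹⁸ molecules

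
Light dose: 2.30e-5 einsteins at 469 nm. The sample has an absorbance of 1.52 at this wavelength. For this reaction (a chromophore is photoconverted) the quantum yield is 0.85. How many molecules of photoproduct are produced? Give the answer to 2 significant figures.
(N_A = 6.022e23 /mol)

1.1e19 molecules

Fraction absorbed: 1 − 10^(−1.52) = 0.9698.
Photons absorbed: 0.9698 × 2.30e-5 = 2.231e-5 mol.
Product: Φ × n_abs = 0.85 × 2.231e-5 = 1.896e-5 mol.
As a count: 1.896e-5 × 6.022e23 = 1.1e19.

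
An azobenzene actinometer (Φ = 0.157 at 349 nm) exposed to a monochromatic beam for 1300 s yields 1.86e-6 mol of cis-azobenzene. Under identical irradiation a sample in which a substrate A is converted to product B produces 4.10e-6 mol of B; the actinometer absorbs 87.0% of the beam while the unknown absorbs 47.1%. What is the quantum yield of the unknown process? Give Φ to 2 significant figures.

Φ = 0.64

Photons absorbed by the actinometer: 1.86e-6 / 0.157 = 1.185e-5 mol.
Incident flux: 1.185e-5 / 0.870 = 1.362e-5 einstein.
Absorbed by unknown: 0.471 × 1.362e-5 = 6.415e-6 mol.
Φ(unknown) = 4.10e-6 / 6.415e-6 = 0.64.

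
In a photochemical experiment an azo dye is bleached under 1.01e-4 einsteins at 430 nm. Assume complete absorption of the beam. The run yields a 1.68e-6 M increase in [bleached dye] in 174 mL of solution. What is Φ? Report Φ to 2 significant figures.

Product: (1.68e-6 M)(0.174 L) = 2.923e-7 mol.
Φ = 2.923e-7 mol / 1.01e-4 mol photons = 0.0029.

Φ = 0.0029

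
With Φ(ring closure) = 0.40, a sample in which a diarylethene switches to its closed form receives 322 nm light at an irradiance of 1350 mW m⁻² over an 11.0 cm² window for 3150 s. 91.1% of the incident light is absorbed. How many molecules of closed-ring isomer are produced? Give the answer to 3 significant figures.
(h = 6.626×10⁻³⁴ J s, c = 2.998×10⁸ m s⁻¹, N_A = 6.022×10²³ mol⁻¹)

Photon energy at 322 nm: hc/λ = (6.626×10⁻³⁴)(2.998×10⁸)/(322×10⁻⁹) = 6.169×10⁻¹⁹ J.
Energy delivered: (1350 mW m⁻²)(11.0×10⁻⁴ m²)(3150 s) = 4.678 J.
Photons incident: 4.678 / 6.169×10⁻¹⁹ = 7.583×10¹⁸, i.e. 7.583×10¹⁸/6.022×10²³ = 1.259×10⁻⁵ mol.
Photons absorbed: 0.911 × 1.259×10⁻⁵ = 1.147×10⁻⁵ mol.
Product: Φ × n_abs = 0.40 × 1.147×10⁻⁵ = 4.588×10⁻⁶ mol.
As a count: 4.588×10⁻⁶ × 6.022×10²³ = 2.76×10¹⁸.

2.76×10¹⁸ molecules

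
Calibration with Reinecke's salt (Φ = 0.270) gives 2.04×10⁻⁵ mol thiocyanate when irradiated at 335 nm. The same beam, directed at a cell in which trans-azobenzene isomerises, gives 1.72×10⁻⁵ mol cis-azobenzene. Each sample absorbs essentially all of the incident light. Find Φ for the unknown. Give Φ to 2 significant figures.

Φ = 0.23

Photons absorbed by the actinometer: 2.04×10⁻⁵ / 0.270 = 7.556×10⁻⁵ mol.
Φ(unknown) = 1.72×10⁻⁵ / 7.556×10⁻⁵ = 0.23.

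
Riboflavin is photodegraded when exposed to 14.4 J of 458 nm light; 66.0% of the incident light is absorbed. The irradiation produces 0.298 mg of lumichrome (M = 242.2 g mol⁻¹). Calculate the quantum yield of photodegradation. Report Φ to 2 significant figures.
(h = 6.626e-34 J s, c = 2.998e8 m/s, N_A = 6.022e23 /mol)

Product: 0.298 mg / 242.2 g mol⁻¹ = 1.230e-6 mol.
Photon energy at 458 nm: hc/λ = (6.626e-34)(2.998e8)/(458e-9) = 4.337e-19 J.
Photons incident: 14.4 / 4.337e-19 = 3.320e19, i.e. 3.320e19/6.022e23 = 5.513e-5 mol.
Photons absorbed: 0.660 × 5.513e-5 = 3.639e-5 mol.
Φ = 1.230e-6 mol / 3.639e-5 mol photons = 0.034.

Φ = 0.034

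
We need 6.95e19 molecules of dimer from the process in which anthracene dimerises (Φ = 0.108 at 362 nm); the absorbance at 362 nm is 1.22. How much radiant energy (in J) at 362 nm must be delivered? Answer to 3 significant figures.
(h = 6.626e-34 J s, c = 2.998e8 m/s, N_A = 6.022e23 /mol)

Product: 6.95e19 / 6.022e23 = 1.154e-4 mol.
Photons that must be absorbed: 1.154e-4 / 0.108 = 0.001069 mol.
Fraction absorbed: 1 − 10^(−1.22) = 0.9397.
Incident photons needed: 0.001069 / 0.9397 = 0.001138 mol.
Photon energy: hc/λ = 5.487e-19 J; per mole, 3.304e5 J mol⁻¹.
Energy required: 0.001138 × 3.304e5 = 376 J.

376 J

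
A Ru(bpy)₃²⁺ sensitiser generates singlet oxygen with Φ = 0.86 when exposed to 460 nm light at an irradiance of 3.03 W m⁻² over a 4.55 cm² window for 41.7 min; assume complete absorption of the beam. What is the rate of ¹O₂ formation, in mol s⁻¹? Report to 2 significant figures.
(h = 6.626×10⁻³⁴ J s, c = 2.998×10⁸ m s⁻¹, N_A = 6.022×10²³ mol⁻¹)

4.6×10⁻⁹ mol s⁻¹

Photon energy at 460 nm: hc/λ = (6.626×10⁻³⁴)(2.998×10⁸)/(460×10⁻⁹) = 4.318×10⁻¹⁹ J.
Energy delivered: (3.03 W m⁻²)(4.55×10⁻⁴ m²)(2502 s) = 3.449 J.
Photons incident: 3.449 / 4.318×10⁻¹⁹ = 7.987×10¹⁸, i.e. 7.987×10¹⁸/6.022×10²³ = 1.326×10⁻⁵ mol.
Product formed: 0.86 × 1.326×10⁻⁵ = 1.140×10⁻⁵ mol.
Rate: 1.140×10⁻⁵ / 2502 s = 4.6×10⁻⁹ mol s⁻¹.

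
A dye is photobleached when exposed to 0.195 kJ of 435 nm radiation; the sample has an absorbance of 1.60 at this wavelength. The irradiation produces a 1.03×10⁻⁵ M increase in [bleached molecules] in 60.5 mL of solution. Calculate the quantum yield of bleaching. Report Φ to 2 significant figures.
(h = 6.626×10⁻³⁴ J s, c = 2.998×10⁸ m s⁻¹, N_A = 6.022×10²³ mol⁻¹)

Product: (1.03×10⁻⁵ M)(0.0605 L) = 6.231×10⁻⁷ mol.
Photon energy at 435 nm: hc/λ = (6.626×10⁻³⁴)(2.998×10⁸)/(435×10⁻⁹) = 4.567×10⁻¹⁹ J.
Incident energy: 0.195 kJ = 195 J.
Photons incident: 195 / 4.567×10⁻¹⁹ = 4.270×10²⁰, i.e. 4.270×10²⁰/6.022×10²³ = 7.091×10⁻⁴ mol.
Fraction absorbed: 1 − 10^(−1.60) = 0.9749.
Photons absorbed: 0.9749 × 7.091×10⁻⁴ = 6.913×10⁻⁴ mol.
Φ = 6.231×10⁻⁷ mol / 6.913×10⁻⁴ mol photons = 9.0×10⁻⁴.

Φ = 9.0×10⁻⁴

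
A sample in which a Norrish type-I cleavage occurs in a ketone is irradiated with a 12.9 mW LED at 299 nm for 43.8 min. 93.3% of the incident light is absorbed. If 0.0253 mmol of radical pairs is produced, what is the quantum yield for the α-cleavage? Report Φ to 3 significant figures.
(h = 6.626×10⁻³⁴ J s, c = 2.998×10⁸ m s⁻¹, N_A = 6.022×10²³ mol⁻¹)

Product: 0.0253 mmol = 2.53×10⁻⁵ mol.
Photon energy at 299 nm: hc/λ = (6.626×10⁻³⁴)(2.998×10⁸)/(299×10⁻⁹) = 6.644×10⁻¹⁹ J.
Energy delivered: (12.9 mW)(2628 s) = 33.90 J.
Photons incident: 33.90 / 6.644×10⁻¹⁹ = 5.102×10¹⁹, i.e. 5.102×10¹⁹/6.022×10²³ = 8.472×10⁻⁵ mol.
Photons absorbed: 0.933 × 8.472×10⁻⁵ = 7.904×10⁻⁵ mol.
Φ = 2.53×10⁻⁵ mol / 7.904×10⁻⁵ mol photons = 0.320.

Φ = 0.320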